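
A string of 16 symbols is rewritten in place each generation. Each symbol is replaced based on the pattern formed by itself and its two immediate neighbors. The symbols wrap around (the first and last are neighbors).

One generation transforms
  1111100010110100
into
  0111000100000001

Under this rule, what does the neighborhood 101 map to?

0

At position 9 the neighborhood is 101; the next row has 0 there.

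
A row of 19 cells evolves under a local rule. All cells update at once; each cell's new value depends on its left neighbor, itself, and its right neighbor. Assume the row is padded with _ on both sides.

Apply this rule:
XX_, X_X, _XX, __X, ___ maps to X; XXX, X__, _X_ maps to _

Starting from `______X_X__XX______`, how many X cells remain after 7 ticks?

16

XXXXXX_X__XXX_XXXXX
X____XX__XX_XXX___X
__XXXXX_XXXXX_X_XX_
XXX___XXX___XX_XXX_
X_X_XXX_X_XXXXXX_X_
_X_XX_XX_XX____XX__
X_XXXXXXXXX_XXXXX_X
count of X: 16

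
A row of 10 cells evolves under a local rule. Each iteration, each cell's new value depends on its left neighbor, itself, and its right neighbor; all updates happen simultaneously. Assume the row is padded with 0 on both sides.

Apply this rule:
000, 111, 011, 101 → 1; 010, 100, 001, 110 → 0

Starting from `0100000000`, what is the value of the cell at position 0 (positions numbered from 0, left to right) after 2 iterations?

iteration 1: 0001111111
iteration 2: 1101111110
position 0 holds 1

1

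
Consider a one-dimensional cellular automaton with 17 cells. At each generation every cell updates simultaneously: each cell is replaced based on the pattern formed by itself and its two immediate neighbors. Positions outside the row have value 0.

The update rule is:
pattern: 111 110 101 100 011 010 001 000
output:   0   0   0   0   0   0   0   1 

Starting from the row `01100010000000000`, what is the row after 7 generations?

00001000111111111
11100010000000000
00001000111111111  (repeats generation 1; period 2)
generation 7: 00001000111111111

00001000111111111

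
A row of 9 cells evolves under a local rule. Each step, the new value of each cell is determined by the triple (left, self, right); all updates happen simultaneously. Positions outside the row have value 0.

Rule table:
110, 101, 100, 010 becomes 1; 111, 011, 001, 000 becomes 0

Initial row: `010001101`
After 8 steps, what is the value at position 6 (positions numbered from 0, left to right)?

0

011000111
001100001
000110001
000011001
000001101
000000111
000000001
000000001
position 6 holds 0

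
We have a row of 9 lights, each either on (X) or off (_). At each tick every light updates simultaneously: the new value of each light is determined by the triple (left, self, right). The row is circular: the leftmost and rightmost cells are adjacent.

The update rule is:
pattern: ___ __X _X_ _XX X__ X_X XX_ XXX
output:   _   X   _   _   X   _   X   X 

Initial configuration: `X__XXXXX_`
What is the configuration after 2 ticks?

_XX_XXXX_
X_X__XXXX

X_X__XXXX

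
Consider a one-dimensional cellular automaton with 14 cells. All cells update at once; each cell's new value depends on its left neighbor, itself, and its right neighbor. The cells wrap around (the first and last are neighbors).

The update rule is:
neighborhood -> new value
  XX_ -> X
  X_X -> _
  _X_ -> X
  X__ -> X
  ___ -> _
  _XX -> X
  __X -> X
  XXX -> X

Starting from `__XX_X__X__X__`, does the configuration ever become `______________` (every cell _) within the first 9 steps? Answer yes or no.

no

_XXX_XXXXXXXX_
XXXX_XXXXXXXXX
XXXX_XXXXXXXXX  (fixed point — unchanged through step 9)
step 9 is XXXX_XXXXXXXXX, still not uniform _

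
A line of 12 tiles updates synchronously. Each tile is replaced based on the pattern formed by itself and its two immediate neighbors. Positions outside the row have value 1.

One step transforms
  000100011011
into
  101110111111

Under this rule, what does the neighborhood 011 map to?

At position 7 the neighborhood is 011; the next row has 1 there.

1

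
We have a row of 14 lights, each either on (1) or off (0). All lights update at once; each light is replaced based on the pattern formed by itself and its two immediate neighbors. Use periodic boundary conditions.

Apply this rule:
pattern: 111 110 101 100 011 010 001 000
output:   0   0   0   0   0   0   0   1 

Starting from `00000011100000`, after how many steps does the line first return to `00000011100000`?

11111000001111
00000011100000

2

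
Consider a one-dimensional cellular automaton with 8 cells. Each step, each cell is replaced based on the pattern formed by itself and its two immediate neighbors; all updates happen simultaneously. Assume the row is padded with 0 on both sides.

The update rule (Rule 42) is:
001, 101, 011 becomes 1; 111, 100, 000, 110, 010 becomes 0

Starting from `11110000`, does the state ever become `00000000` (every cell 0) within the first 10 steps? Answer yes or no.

yes

10000000
00000000
all cells are 0 at step 2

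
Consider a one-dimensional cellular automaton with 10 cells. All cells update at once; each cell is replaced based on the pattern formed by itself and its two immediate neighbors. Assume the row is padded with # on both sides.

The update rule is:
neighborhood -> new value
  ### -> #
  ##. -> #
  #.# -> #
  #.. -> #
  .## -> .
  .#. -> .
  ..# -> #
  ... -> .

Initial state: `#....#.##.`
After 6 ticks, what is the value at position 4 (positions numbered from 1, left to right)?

#

##..#.#.##
####.#.#.#
#####.#.#.
######.#.#
#######.#.
########.#
position 4 holds #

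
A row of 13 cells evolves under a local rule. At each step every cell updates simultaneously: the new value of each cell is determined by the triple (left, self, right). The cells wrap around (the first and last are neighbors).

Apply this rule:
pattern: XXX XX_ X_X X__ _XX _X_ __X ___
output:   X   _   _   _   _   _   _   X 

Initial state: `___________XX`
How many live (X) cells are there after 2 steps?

_XXXXXXXXX___
__XXXXXXX__XX
count of X: 9

9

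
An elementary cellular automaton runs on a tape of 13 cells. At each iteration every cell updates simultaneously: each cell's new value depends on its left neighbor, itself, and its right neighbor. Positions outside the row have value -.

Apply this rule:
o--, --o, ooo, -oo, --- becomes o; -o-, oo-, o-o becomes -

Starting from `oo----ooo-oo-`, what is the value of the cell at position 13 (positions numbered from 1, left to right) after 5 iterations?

o

o-oooooo--o-o
--ooooo-oo---
oooooo--o-ooo
ooooo-oo--oo-
oooo--o-ooo-o
position 13 holds o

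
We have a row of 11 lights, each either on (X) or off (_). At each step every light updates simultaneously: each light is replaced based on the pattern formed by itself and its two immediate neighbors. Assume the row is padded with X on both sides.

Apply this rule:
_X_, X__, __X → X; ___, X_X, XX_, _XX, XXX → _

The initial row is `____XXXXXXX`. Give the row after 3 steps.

X__X_______
_XXXX_____X
_____X___X_

_____X___X_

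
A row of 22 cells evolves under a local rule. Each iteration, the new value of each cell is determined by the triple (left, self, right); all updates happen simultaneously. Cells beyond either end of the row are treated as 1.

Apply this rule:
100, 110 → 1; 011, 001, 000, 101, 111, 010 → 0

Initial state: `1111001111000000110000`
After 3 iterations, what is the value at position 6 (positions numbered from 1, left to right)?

0001100001100000011000
1000110000110000001100
1100011000011000000110
position 6 holds 1

1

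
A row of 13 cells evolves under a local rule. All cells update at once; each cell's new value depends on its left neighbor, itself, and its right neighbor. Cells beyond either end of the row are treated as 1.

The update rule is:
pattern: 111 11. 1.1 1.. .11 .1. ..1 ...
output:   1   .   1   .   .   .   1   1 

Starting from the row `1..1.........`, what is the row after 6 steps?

1.1.1.1.1.111

step 1: ..1..11111111
step 2: .1..1.1111111
step 3: 1..1.1.111111
step 4: ..1.1.1.11111
step 5: .1.1.1.1.1111
step 6: 1.1.1.1.1.111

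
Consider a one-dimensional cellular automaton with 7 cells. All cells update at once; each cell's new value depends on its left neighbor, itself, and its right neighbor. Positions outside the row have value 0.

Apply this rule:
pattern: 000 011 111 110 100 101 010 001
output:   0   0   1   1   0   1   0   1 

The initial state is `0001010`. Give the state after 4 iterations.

iteration 1: 0010100
iteration 2: 0101000
iteration 3: 1010000
iteration 4: 0100000

0100000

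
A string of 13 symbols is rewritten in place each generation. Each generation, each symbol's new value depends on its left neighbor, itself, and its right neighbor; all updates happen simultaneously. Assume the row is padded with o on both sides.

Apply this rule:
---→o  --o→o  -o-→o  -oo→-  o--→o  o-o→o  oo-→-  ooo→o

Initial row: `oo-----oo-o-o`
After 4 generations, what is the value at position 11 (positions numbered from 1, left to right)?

o

o-ooooo--ooo-
-o-ooo-oo-o-o
ooo-o-o--ooo-
oo-oooooo-o-o
position 11 holds o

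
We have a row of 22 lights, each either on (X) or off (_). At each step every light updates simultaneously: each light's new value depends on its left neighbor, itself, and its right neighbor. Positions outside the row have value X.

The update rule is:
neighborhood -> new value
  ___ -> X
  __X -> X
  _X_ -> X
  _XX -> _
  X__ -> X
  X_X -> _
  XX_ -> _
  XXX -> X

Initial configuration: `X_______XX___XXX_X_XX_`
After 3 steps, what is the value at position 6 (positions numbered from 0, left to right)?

_

step 1: _XXXXXXX__XXX_X__X____
step 2: __XXXXX_XX_X__XXXXXXXX
step 3: XX_XXX_____XXX_XXXXXXX
position 6 holds _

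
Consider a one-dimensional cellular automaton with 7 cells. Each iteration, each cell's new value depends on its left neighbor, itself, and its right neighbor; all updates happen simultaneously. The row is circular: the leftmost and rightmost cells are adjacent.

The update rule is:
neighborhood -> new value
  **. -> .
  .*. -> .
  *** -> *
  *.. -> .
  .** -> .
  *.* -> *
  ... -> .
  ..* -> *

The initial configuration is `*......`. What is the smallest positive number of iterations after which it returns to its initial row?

7

......*
.....*.
....*..
...*...
..*....
.*.....
*......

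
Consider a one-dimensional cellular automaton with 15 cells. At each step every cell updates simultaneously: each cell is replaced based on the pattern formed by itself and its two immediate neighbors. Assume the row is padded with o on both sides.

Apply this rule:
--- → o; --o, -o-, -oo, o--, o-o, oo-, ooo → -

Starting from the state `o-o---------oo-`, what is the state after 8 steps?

-oo---------oo-

----ooooooo----
-oo---------oo-
----ooooooo----  (repeats step 1; period 2)
step 8: -oo---------oo-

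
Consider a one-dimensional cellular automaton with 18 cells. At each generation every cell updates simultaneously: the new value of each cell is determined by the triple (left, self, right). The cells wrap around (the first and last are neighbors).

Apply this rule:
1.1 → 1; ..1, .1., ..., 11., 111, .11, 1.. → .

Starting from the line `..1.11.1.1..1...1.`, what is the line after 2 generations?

.......1..........

...1..1.1.........
.......1..........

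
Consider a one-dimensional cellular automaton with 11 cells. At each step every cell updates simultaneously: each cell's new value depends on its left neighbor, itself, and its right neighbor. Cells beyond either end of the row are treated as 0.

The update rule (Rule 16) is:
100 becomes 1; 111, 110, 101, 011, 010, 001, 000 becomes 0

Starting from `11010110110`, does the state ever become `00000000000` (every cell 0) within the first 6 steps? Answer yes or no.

00000000001
00000000000
all cells are 0 at step 2

yes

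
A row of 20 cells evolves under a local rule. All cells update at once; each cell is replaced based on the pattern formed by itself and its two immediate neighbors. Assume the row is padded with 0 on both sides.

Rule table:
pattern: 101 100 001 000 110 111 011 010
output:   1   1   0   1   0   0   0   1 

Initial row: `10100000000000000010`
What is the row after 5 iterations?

11111111111111101111

11111111111111111011
00000000000000000100
11111111111111110111
00000000000000001000
11111111111111101111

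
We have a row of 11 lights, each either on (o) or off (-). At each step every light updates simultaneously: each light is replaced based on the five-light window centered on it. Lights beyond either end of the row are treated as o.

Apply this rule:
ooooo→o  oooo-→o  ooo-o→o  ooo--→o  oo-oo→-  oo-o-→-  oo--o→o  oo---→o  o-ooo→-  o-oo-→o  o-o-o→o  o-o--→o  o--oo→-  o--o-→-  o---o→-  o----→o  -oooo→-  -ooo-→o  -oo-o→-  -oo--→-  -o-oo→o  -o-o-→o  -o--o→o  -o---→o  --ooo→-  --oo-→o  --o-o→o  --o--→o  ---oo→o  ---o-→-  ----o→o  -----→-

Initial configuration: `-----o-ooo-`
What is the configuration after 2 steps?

oo-o-oo-oo-
oo-ooo--o--

oo-ooo--o--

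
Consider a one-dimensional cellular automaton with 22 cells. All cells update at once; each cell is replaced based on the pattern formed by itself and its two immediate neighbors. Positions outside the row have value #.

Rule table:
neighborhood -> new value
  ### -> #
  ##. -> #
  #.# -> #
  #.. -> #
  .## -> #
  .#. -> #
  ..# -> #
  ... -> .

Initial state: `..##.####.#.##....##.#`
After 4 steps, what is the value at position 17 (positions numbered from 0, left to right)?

step 1: ###############..#####
step 2: ######################
step 3: ######################  (fixed point — unchanged through step 4)
position 17 holds #

#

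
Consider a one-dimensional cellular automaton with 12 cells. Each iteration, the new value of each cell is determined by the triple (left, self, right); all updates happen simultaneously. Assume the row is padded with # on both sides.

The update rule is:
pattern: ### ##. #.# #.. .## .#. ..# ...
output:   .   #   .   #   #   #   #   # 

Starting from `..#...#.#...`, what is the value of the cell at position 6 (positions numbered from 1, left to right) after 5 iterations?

#

#######.####
......#.#...
#######.####  (repeats iteration 1; period 2)
iteration 5: #######.####
position 6 holds #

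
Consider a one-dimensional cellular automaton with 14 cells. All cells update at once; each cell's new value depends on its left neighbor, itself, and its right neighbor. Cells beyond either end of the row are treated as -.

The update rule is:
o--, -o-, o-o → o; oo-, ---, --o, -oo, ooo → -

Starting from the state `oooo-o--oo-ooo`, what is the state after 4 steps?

step 1: ----ooo---o---
step 2: -------o--oo--
step 3: -------oo---o-
step 4: ---------o--oo

---------o--oo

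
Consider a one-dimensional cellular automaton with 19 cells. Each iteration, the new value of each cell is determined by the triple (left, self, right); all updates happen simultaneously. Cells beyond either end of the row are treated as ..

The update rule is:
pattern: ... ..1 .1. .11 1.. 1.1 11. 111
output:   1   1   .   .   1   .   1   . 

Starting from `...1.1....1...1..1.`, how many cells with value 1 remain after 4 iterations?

iteration 1: 111...1111.111.11.1
iteration 2: ..1111...1...1..1..
iteration 3: 11...1111.111.11.11
iteration 4: .1111...1...1..1..1
count of 1: 8

8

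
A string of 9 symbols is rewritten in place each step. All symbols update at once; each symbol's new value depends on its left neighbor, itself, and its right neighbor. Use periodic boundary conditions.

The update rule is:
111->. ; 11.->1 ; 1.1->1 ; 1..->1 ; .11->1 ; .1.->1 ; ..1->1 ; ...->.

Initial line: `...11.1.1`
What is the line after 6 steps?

...11..11

step 1: 1.1111111
step 2: 111......
step 3: 1.11....1
step 4: 11111..11
step 5: ....1111.
step 6: ...11..11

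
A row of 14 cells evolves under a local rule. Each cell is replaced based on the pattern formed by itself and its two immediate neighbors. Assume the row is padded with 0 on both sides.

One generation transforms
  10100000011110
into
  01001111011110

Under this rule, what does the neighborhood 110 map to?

1

At position 12 the neighborhood is 110; the next row has 1 there.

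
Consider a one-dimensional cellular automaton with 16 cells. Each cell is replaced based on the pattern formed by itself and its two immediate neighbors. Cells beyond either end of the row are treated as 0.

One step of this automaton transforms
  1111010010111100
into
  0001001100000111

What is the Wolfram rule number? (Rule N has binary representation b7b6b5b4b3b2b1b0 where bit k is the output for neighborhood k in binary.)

83

position 1: 111 → 0  (bit 7 = 0)
position 3: 110 → 1  (bit 6 = 1)
position 4: 101 → 0  (bit 5 = 0)
position 6: 100 → 1  (bit 4 = 1)
position 0: 011 → 0  (bit 3 = 0)
position 5: 010 → 0  (bit 2 = 0)
position 7: 001 → 1  (bit 1 = 1)
position 15: 000 → 1  (bit 0 = 1)
bits b7..b0 = 01010011 = 83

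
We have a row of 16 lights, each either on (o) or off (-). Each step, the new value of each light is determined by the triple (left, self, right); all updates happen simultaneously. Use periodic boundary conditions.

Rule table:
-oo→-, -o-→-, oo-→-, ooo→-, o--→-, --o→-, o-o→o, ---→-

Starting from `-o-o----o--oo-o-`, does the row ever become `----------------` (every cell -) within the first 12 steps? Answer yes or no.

yes

--o----------o--
----------------
all cells are - at step 2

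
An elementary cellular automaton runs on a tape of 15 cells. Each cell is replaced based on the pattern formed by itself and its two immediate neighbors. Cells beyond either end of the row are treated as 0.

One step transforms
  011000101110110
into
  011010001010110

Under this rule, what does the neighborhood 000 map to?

1

At position 4 the neighborhood is 000; the next row has 1 there.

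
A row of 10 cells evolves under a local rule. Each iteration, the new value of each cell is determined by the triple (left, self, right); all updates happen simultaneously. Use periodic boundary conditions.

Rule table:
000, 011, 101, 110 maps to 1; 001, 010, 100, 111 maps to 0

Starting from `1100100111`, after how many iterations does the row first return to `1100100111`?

0100000100
0001110001
0101010100
0010101001
0001010000
1100100111

6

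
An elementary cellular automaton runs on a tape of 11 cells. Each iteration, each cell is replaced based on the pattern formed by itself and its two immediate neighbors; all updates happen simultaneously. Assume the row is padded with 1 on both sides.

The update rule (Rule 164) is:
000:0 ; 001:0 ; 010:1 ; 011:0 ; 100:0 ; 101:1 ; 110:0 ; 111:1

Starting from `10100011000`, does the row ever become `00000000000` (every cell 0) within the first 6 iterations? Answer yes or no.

yes

iteration 1: 01100000000
iteration 2: 10000000000
iteration 3: 00000000000
all cells are 0 at iteration 3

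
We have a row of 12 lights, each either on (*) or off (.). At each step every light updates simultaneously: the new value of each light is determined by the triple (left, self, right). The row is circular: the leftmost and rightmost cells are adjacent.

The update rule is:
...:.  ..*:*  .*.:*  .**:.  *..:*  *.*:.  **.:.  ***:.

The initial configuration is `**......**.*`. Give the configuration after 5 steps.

...****.....

..*....*....
.***..***...
*...**...*..
**.*..*.****
...****.....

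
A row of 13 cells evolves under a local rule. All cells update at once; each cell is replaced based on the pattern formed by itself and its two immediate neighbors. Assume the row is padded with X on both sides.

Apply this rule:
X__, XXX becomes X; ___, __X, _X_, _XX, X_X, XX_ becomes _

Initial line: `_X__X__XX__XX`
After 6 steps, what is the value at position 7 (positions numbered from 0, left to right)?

X

step 1: __X__X___X__X
step 2: X__X__X___X__
step 3: _X__X__X___X_
step 4: __X__X__X____
step 5: X__X__X__X___
step 6: _X__X__X__X__
position 7 holds X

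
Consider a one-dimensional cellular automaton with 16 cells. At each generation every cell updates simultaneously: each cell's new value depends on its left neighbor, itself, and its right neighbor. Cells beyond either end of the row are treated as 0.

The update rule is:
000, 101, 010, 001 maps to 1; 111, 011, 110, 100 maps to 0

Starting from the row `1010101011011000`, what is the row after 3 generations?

1111111100100011
0000000001101100
1111111110010001

1111111110010001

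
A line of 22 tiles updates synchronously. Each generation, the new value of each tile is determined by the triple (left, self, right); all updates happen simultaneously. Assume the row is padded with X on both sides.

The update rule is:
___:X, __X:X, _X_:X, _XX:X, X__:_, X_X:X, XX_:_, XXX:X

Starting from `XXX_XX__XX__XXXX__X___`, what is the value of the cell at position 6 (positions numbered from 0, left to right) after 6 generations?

generation 1: XX_XX__XX__XXXX__XX_XX
generation 2: X_XX__XX__XXXX__XX_XXX
generation 3: _XX__XX__XXXX__XX_XXXX
generation 4: XX__XX__XXXX__XX_XXXXX
generation 5: X__XX__XXXX__XX_XXXXXX
generation 6: __XX__XXXX__XX_XXXXXXX
position 6 holds X

X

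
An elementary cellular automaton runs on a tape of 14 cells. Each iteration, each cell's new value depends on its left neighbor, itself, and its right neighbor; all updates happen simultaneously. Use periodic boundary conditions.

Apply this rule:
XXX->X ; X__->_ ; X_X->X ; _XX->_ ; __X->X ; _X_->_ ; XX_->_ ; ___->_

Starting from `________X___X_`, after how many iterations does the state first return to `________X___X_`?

14

_______X___X__
______X___X___
_____X___X____
____X___X_____
___X___X______
__X___X_______
_X___X________
X___X_________
___X_________X
__X_________X_
_X_________X__
X_________X___
_________X___X
________X___X_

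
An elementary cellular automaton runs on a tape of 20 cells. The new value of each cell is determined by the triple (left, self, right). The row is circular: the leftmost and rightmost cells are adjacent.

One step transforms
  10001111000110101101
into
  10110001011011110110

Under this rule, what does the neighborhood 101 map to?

At position 13 the neighborhood is 101; the next row has 1 there.

1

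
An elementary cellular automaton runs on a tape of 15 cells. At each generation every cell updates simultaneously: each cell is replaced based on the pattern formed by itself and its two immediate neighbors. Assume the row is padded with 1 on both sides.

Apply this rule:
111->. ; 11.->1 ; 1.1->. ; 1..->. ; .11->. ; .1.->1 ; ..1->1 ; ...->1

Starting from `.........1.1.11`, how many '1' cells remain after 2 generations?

.111111111.1...
.........1.1.11
count of 1: 4

4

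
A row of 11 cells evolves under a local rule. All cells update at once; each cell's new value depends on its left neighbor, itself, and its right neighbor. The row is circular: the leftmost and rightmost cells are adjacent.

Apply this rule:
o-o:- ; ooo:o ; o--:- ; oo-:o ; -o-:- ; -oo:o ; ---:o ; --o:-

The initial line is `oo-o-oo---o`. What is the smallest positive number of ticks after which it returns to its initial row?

2

tick 1: oo---oo-o-o
tick 2: oo-o-oo---o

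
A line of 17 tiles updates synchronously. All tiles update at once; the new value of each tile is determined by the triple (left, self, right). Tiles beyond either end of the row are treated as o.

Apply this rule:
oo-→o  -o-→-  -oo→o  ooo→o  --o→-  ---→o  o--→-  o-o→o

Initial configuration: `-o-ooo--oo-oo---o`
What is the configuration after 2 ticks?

oooooo--oooooo-oo

o-oooo--ooooo-o-o
oooooo--oooooo-oo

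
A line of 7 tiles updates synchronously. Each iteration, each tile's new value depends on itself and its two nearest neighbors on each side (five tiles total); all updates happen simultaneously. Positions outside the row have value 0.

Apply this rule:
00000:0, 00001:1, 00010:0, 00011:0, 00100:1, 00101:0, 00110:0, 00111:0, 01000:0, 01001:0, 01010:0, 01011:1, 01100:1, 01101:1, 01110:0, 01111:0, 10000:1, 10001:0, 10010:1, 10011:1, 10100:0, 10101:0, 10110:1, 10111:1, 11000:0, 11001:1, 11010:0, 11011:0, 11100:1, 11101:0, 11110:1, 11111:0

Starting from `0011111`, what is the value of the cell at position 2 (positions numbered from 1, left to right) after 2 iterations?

0

1000011
1011001
position 2 holds 0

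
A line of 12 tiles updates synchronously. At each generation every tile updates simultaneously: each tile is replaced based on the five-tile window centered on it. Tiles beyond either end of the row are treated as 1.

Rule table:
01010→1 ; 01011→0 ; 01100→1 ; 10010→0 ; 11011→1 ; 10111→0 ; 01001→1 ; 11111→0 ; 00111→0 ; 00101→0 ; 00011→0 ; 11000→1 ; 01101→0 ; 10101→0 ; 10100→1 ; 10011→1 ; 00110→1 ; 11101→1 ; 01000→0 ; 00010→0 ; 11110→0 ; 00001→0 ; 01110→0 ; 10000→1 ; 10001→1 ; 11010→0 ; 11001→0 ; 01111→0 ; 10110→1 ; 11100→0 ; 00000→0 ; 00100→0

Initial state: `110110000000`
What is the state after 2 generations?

generation 1: 011111100000
generation 2: 100000011000

100000011000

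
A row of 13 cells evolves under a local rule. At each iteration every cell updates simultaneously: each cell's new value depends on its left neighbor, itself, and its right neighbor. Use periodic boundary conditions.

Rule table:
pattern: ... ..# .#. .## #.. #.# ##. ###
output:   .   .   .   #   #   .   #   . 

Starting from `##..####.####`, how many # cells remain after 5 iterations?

4

iteration 1: .##.#..#.#...
iteration 2: .##..#....#..
iteration 3: .###..#....#.
iteration 4: .#.##..#....#
iteration 5: ...###..#....
count of #: 4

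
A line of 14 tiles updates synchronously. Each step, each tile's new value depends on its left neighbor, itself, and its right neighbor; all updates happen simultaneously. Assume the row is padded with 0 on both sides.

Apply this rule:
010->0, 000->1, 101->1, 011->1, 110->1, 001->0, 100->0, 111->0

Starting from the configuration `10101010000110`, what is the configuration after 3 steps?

01010100110110
00101000111110
10010010100010

10010010100010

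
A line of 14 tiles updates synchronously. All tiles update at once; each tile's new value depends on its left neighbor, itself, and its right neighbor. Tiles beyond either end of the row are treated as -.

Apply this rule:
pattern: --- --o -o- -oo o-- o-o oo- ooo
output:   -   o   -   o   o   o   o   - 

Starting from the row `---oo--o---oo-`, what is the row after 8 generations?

o--oo-oo----oo

--ooooo-o-oooo
-oo---oo-oo--o
oooo-oooooooo-
o--ooo------oo
-ooo-oo----ooo
oo-ooooo--oo-o
oooo---oooooo-
o--oo-oo----oo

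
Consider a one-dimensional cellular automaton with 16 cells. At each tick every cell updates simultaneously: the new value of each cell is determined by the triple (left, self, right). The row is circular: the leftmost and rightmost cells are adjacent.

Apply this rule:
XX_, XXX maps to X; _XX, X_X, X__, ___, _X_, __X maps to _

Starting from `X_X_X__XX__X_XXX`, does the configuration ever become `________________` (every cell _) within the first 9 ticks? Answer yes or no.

yes

tick 1: X_______X_____XX
tick 2: X______________X
tick 3: X_______________
tick 4: ________________
all cells are _ at tick 4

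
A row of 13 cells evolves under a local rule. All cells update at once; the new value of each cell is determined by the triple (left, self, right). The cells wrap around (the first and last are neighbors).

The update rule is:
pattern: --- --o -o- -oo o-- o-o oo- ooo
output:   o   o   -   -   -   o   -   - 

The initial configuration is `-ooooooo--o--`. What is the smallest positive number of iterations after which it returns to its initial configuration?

26

o--------o--o
--ooooooo--o-
oo--------o--
---ooooooo--o
-oo--------o-
o---ooooooo--
--oo--------o
-o---ooooooo-
o--oo--------
--o---ooooooo
-o--oo-------
o--o---oooooo
--o--oo------
oo--o---ooooo
---o--oo-----
ooo--o---oooo
----o--oo----
oooo--o---ooo
-----o--oo---
ooooo--o---oo
------o--oo--
oooooo--o---o
-------o--oo-
ooooooo--o---
--------o--oo
-ooooooo--o--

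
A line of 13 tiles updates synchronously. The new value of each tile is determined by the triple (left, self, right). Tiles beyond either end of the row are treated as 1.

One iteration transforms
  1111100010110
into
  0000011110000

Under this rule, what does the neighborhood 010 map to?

At position 8 the neighborhood is 010; the next row has 1 there.

1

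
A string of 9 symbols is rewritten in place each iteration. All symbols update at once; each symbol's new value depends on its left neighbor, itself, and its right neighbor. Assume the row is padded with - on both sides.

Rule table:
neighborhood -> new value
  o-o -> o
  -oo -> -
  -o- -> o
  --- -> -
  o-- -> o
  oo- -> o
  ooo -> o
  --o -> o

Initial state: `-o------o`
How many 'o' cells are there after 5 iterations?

ooo----oo
-ooo--o-o
o-ooooooo
oo-oooooo
-oo-ooooo
count of o: 7

7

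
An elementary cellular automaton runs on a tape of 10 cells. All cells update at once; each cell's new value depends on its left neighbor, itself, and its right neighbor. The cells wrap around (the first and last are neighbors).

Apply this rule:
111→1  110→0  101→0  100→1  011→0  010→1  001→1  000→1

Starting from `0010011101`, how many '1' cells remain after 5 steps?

8

1111101001
1111001110
0110110100
1000000111
0111111011
count of 1: 8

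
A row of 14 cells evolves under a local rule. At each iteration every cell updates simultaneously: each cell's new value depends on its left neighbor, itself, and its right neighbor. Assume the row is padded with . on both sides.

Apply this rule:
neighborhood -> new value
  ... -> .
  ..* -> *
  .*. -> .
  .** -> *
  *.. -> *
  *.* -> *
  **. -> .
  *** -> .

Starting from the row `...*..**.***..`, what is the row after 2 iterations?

..*.***.**..*.
.*.**..**.**.*

.*.**..**.**.*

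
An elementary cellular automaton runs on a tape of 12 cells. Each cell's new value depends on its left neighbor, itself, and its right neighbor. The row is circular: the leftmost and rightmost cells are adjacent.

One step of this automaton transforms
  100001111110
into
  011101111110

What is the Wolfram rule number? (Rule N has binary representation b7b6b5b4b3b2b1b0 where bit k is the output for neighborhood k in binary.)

217

position 6: 111 → 1  (bit 7 = 1)
position 10: 110 → 1  (bit 6 = 1)
position 11: 101 → 0  (bit 5 = 0)
position 1: 100 → 1  (bit 4 = 1)
position 5: 011 → 1  (bit 3 = 1)
position 0: 010 → 0  (bit 2 = 0)
position 4: 001 → 0  (bit 1 = 0)
position 2: 000 → 1  (bit 0 = 1)
bits b7..b0 = 11011001 = 217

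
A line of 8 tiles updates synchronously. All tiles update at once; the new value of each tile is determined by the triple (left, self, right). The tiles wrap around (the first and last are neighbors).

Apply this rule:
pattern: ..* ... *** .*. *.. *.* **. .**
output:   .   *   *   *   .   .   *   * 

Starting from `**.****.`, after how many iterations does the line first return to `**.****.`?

**.****.

1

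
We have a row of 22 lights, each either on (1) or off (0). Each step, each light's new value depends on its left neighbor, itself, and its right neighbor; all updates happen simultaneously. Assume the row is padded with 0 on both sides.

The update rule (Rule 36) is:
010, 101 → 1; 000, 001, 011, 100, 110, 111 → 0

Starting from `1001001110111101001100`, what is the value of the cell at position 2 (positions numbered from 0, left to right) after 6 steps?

0

1001000001000011000000
1001000001000000000000
1001000001000000000000  (fixed point — unchanged through step 6)
position 2 holds 0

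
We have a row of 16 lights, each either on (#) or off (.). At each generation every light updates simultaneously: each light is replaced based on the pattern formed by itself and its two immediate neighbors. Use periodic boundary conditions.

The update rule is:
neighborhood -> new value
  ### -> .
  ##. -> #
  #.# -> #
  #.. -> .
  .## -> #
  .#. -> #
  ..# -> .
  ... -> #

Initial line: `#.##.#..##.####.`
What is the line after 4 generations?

#..###..#..#..##

######..####..##
.....#..#..#..#.
####.#..#..#..#.
#..###..#..#..##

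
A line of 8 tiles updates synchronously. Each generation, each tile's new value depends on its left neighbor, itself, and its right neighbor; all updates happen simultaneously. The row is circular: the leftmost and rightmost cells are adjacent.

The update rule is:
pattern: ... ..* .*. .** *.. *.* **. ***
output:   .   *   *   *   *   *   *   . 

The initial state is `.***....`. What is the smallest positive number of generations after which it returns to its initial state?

6

**.**...
******.*
.....***
*...**.*
**.*****
.***....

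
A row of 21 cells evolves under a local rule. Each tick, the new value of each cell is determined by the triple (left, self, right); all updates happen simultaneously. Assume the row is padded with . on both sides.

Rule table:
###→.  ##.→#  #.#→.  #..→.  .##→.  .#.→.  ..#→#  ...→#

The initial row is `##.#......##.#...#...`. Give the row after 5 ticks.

.#.#####......##....#

tick 1: .#...#####.#...##..##
tick 2: #..##....#...##.#.#.#
tick 3: ..#.#.###..##.#......
tick 4: ##......#.#.#...#####
tick 5: .#.#####......##....#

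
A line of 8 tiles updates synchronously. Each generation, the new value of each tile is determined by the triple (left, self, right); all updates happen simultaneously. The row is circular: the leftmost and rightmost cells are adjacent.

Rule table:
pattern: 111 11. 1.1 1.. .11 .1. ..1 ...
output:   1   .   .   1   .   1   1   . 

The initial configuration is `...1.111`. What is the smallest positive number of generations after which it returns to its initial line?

1.11..1.
1...111.
11.1.1..
...1.111

4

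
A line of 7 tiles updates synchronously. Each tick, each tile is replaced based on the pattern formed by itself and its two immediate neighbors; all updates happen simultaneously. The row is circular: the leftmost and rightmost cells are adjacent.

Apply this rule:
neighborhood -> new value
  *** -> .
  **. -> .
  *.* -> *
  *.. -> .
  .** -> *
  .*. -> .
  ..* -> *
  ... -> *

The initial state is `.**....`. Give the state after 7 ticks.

*..****

**..***
...**..
****..*
.....**
.*****.
**.....
*..****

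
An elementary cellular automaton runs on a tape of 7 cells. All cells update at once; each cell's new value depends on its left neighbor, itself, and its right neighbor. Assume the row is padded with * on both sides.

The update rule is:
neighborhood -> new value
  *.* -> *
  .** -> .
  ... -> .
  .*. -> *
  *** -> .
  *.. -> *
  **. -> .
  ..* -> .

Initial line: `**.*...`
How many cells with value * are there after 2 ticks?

tick 1: ..***..
tick 2: *....*.
count of *: 2

2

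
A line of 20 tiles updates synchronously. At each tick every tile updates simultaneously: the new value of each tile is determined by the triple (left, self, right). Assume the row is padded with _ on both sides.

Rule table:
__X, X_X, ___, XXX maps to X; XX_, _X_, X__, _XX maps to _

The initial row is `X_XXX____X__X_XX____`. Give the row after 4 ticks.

X__X_X__X_X__X__X__X

tick 1: _X_X__XXX__X_X___XXX
tick 2: X_X__X_X__X_X__XX_X_
tick 3: _X__X_X__X_X__X__X__
tick 4: X__X_X__X_X__X__X__X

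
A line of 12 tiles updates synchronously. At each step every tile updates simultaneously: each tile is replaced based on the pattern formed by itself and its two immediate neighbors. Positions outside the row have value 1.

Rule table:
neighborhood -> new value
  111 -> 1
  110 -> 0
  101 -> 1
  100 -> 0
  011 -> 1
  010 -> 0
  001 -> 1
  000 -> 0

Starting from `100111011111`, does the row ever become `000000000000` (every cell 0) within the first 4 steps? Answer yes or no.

no

001110111111
011101111111
111011111111
110111111111
step 4 is 110111111111, still not uniform 0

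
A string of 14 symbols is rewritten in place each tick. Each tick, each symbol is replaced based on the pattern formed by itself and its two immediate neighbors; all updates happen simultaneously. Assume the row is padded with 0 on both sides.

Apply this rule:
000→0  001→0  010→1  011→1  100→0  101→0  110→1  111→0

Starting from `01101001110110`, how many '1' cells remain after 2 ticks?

01101001010110
01101001010110
count of 1: 7

7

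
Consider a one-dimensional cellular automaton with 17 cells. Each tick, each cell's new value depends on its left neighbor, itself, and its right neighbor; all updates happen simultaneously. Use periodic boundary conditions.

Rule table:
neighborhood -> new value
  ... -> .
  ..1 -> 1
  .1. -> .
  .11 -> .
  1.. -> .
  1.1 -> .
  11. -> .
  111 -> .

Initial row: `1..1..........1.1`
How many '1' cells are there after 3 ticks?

2

..1..........1...
.1..........1....
1..........1.....
count of 1: 2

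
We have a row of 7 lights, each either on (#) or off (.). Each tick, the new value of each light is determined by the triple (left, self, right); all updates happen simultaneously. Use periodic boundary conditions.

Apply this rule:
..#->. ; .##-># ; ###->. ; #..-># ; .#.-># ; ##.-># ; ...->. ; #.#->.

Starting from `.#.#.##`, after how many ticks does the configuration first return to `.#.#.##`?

1

.#.#.##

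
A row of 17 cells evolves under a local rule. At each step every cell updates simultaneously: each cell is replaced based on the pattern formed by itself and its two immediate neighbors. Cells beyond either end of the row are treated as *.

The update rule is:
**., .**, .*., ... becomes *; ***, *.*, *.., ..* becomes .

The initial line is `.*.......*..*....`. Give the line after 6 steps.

step 1: .*.*****.*..*.**.
step 2: .*.*...*.*..*.**.
step 3: .*.*.*.*.*..*.**.
step 4: .*.*.*.*.*..*.**.  (fixed point — unchanged through step 6)

.*.*.*.*.*..*.**.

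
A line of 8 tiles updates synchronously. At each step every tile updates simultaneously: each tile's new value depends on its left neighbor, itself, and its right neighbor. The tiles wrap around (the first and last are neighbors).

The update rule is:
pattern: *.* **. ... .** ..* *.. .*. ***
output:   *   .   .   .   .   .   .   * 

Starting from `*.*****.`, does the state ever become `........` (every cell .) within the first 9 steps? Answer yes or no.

no

step 1: .*.***.*
step 2: *.*.*.*.
step 3: .*.*.*.*
step 4: *.*.*.*.  (repeats step 2; period 2)
step 9: .*.*.*.*
step 9 is .*.*.*.*, still not uniform .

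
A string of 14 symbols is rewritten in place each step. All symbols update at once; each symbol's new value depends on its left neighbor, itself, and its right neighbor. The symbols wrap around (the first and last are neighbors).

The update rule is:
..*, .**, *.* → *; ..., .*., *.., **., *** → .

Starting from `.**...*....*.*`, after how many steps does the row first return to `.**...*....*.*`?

14

step 1: **...*....*.*.
step 2: *...*....*.*.*
step 3: ...*....*.*.**
step 4: ..*....*.*.**.
step 5: .*....*.*.**..
step 6: *....*.*.**...
step 7: ....*.*.**...*
step 8: ...*.*.**...*.
step 9: ..*.*.**...*..
step 10: .*.*.**...*...
step 11: *.*.**...*....
step 12: .*.**...*....*
step 13: *.**...*....*.
step 14: .**...*....*.*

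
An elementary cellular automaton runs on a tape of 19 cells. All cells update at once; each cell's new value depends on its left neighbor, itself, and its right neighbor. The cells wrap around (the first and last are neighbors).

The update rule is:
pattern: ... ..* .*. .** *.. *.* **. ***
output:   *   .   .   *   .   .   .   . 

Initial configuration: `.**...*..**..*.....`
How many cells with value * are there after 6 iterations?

4

.*..*....*.....****
......**...***.*...
*****.*..*.*.....**
.............***.*.
************.*.....
*..............***.
count of *: 4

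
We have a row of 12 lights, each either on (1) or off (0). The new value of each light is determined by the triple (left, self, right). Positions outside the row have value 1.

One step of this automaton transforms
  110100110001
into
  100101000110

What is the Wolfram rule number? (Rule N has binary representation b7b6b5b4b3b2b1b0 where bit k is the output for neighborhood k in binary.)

135

position 0: 111 → 1  (bit 7 = 1)
position 1: 110 → 0  (bit 6 = 0)
position 2: 101 → 0  (bit 5 = 0)
position 4: 100 → 0  (bit 4 = 0)
position 6: 011 → 0  (bit 3 = 0)
position 3: 010 → 1  (bit 2 = 1)
position 5: 001 → 1  (bit 1 = 1)
position 9: 000 → 1  (bit 0 = 1)
bits b7..b0 = 10000111 = 135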